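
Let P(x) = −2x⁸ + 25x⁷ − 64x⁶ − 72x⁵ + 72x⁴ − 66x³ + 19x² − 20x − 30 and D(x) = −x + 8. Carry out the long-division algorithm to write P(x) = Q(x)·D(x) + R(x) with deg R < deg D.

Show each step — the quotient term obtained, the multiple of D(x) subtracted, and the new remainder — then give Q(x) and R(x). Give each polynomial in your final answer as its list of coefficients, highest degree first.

Step 1: lead(−2x⁸ + 25x⁷ − 64x⁶ − 72x⁵ + 72x⁴ − 66x³ + 19x² − 20x − 30) ÷ lead(D) = −2x⁸ ÷ −x = 2x⁷. Subtract (2x⁷)·D = −2x⁸ + 16x⁷. Remainder: 9x⁷ − 64x⁶ − 72x⁵ + 72x⁴ − 66x³ + 19x² − 20x − 30.
Step 2: lead(9x⁷ − 64x⁶ − 72x⁵ + 72x⁴ − 66x³ + 19x² − 20x − 30) ÷ lead(D) = 9x⁷ ÷ −x = −9x⁶. Subtract (−9x⁶)·D = 9x⁷ − 72x⁶. Remainder: 8x⁶ − 72x⁵ + 72x⁴ − 66x³ + 19x² − 20x − 30.
Step 3: lead(8x⁶ − 72x⁵ + 72x⁴ − 66x³ + 19x² − 20x − 30) ÷ lead(D) = 8x⁶ ÷ −x = −8x⁵. Subtract (−8x⁵)·D = 8x⁶ − 64x⁵. Remainder: −8x⁵ + 72x⁴ − 66x³ + 19x² − 20x − 30.
Step 4: lead(−8x⁵ + 72x⁴ − 66x³ + 19x² − 20x − 30) ÷ lead(D) = −8x⁵ ÷ −x = 8x⁴. Subtract (8x⁴)·D = −8x⁵ + 64x⁴. Remainder: 8x⁴ − 66x³ + 19x² − 20x − 30.
Step 5: lead(8x⁴ − 66x³ + 19x² − 20x − 30) ÷ lead(D) = 8x⁴ ÷ −x = −8x³. Subtract (−8x³)·D = 8x⁴ − 64x³. Remainder: −2x³ + 19x² − 20x − 30.
Step 6: lead(−2x³ + 19x² − 20x − 30) ÷ lead(D) = −2x³ ÷ −x = 2x². Subtract (2x²)·D = −2x³ + 16x². Remainder: 3x² − 20x − 30.
Step 7: lead(3x² − 20x − 30) ÷ lead(D) = 3x² ÷ −x = −3x. Subtract (−3x)·D = 3x² − 24x. Remainder: 4x − 30.
Step 8: lead(4x − 30) ÷ lead(D) = 4x ÷ −x = −4. Subtract (−4)·D = 4x − 32. Remainder: 2.

Q = [2, -9, -8, 8, -8, 2, -3, -4]; R = [2]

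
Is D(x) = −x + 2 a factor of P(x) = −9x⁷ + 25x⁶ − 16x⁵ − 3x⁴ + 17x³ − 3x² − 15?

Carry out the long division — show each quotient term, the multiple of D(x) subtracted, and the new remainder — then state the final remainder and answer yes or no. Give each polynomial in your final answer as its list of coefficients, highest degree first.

R = [-3], so D(x) is not a factor of P(x). no

Step 1: lead(−9x⁷ + 25x⁶ − 16x⁵ − 3x⁴ + 17x³ − 3x² − 15) ÷ lead(D) = −9x⁷ ÷ −x = 9x⁶. Subtract (9x⁶)·D = −9x⁷ + 18x⁶. Remainder: 7x⁶ − 16x⁵ − 3x⁴ + 17x³ − 3x² − 15.
Step 2: lead(7x⁶ − 16x⁵ − 3x⁴ + 17x³ − 3x² − 15) ÷ lead(D) = 7x⁶ ÷ −x = −7x⁵. Subtract (−7x⁵)·D = 7x⁶ − 14x⁵. Remainder: −2x⁵ − 3x⁴ + 17x³ − 3x² − 15.
Step 3: lead(−2x⁵ − 3x⁴ + 17x³ − 3x² − 15) ÷ lead(D) = −2x⁵ ÷ −x = 2x⁴. Subtract (2x⁴)·D = −2x⁵ + 4x⁴. Remainder: −7x⁴ + 17x³ − 3x² − 15.
Step 4: lead(−7x⁴ + 17x³ − 3x² − 15) ÷ lead(D) = −7x⁴ ÷ −x = 7x³. Subtract (7x³)·D = −7x⁴ + 14x³. Remainder: 3x³ − 3x² − 15.
Step 5: lead(3x³ − 3x² − 15) ÷ lead(D) = 3x³ ÷ −x = −3x². Subtract (−3x²)·D = 3x³ − 6x². Remainder: 3x² − 15.
Step 6: lead(3x² − 15) ÷ lead(D) = 3x² ÷ −x = −3x. Subtract (−3x)·D = 3x² − 6x. Remainder: 6x − 15.
Step 7: lead(6x − 15) ÷ lead(D) = 6x ÷ −x = −6. Subtract (−6)·D = 6x − 12. Remainder: −3.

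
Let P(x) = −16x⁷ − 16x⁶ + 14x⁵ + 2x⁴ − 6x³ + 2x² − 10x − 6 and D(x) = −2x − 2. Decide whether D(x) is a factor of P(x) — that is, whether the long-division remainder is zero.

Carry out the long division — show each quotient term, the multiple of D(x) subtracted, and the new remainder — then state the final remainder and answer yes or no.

R(x) = 0, so D(x) is a factor of P(x). yes

Step 1: lead(−16x⁷ − 16x⁶ + 14x⁵ + 2x⁴ − 6x³ + 2x² − 10x − 6) ÷ lead(D) = −16x⁷ ÷ −2x = 8x⁶. Subtract (8x⁶)·D = −16x⁷ − 16x⁶. Remainder: 14x⁵ + 2x⁴ − 6x³ + 2x² − 10x − 6.
Step 2: lead(14x⁵ + 2x⁴ − 6x³ + 2x² − 10x − 6) ÷ lead(D) = 14x⁵ ÷ −2x = −7x⁴. Subtract (−7x⁴)·D = 14x⁵ + 14x⁴. Remainder: −12x⁴ − 6x³ + 2x² − 10x − 6.
Step 3: lead(−12x⁴ − 6x³ + 2x² − 10x − 6) ÷ lead(D) = −12x⁴ ÷ −2x = 6x³. Subtract (6x³)·D = −12x⁴ − 12x³. Remainder: 6x³ + 2x² − 10x − 6.
Step 4: lead(6x³ + 2x² − 10x − 6) ÷ lead(D) = 6x³ ÷ −2x = −3x². Subtract (−3x²)·D = 6x³ + 6x². Remainder: −4x² − 10x − 6.
Step 5: lead(−4x² − 10x − 6) ÷ lead(D) = −4x² ÷ −2x = 2x. Subtract (2x)·D = −4x² − 4x. Remainder: −6x − 6.
Step 6: lead(−6x − 6) ÷ lead(D) = −6x ÷ −2x = 3. Subtract (3)·D = −6x − 6. Remainder: 0.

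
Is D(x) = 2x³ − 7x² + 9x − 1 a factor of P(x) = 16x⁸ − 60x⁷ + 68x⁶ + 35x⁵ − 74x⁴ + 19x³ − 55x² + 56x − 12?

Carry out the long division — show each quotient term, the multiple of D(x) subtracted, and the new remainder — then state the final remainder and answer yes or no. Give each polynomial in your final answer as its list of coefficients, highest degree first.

R = [-5, 1, -6], so D(x) is not a factor of P(x). no

Step 1: lead(16x⁸ − 60x⁷ + 68x⁶ + 35x⁵ − 74x⁴ + 19x³ − 55x² + 56x − 12) ÷ lead(D) = 16x⁸ ÷ 2x³ = 8x⁵. Subtract (8x⁵)·D = 16x⁸ − 56x⁷ + 72x⁶ − 8x⁵. Remainder: −4x⁷ − 4x⁶ + 43x⁵ − 74x⁴ + 19x³ − 55x² + 56x − 12.
Step 2: lead(−4x⁷ − 4x⁶ + 43x⁵ − 74x⁴ + 19x³ − 55x² + 56x − 12) ÷ lead(D) = −4x⁷ ÷ 2x³ = −2x⁴. Subtract (−2x⁴)·D = −4x⁷ + 14x⁶ − 18x⁵ + 2x⁴. Remainder: −18x⁶ + 61x⁵ − 76x⁴ + 19x³ − 55x² + 56x − 12.
Step 3: lead(−18x⁶ + 61x⁵ − 76x⁴ + 19x³ − 55x² + 56x − 12) ÷ lead(D) = −18x⁶ ÷ 2x³ = −9x³. Subtract (−9x³)·D = −18x⁶ + 63x⁵ − 81x⁴ + 9x³. Remainder: −2x⁵ + 5x⁴ + 10x³ − 55x² + 56x − 12.
Step 4: lead(−2x⁵ + 5x⁴ + 10x³ − 55x² + 56x − 12) ÷ lead(D) = −2x⁵ ÷ 2x³ = −x². Subtract (−x²)·D = −2x⁵ + 7x⁴ − 9x³ + x². Remainder: −2x⁴ + 19x³ − 56x² + 56x − 12.
Step 5: lead(−2x⁴ + 19x³ − 56x² + 56x − 12) ÷ lead(D) = −2x⁴ ÷ 2x³ = −x. Subtract (−x)·D = −2x⁴ + 7x³ − 9x² + x. Remainder: 12x³ − 47x² + 55x − 12.
Step 6: lead(12x³ − 47x² + 55x − 12) ÷ lead(D) = 12x³ ÷ 2x³ = 6. Subtract (6)·D = 12x³ − 42x² + 54x − 6. Remainder: −5x² + x − 6.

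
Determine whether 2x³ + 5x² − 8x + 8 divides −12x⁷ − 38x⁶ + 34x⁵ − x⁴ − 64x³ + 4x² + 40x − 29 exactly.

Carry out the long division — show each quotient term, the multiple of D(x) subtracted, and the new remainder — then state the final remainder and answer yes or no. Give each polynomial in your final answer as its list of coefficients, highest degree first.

Step 1: lead(−12x⁷ − 38x⁶ + 34x⁵ − x⁴ − 64x³ + 4x² + 40x − 29) ÷ lead(D) = −12x⁷ ÷ 2x³ = −6x⁴. Subtract (−6x⁴)·D = −12x⁷ − 30x⁶ + 48x⁵ − 48x⁴. Remainder: −8x⁶ − 14x⁵ + 47x⁴ − 64x³ + 4x² + 40x − 29.
Step 2: lead(−8x⁶ − 14x⁵ + 47x⁴ − 64x³ + 4x² + 40x − 29) ÷ lead(D) = −8x⁶ ÷ 2x³ = −4x³. Subtract (−4x³)·D = −8x⁶ − 20x⁵ + 32x⁴ − 32x³. Remainder: 6x⁵ + 15x⁴ − 32x³ + 4x² + 40x − 29.
Step 3: lead(6x⁵ + 15x⁴ − 32x³ + 4x² + 40x − 29) ÷ lead(D) = 6x⁵ ÷ 2x³ = 3x². Subtract (3x²)·D = 6x⁵ + 15x⁴ − 24x³ + 24x². Remainder: −8x³ − 20x² + 40x − 29.
Step 4: lead(−8x³ − 20x² + 40x − 29) ÷ lead(D) = −8x³ ÷ 2x³ = −4. Subtract (−4)·D = −8x³ − 20x² + 32x − 32. Remainder: 8x + 3.

R = [8, 3], so D(x) is not a factor of P(x). no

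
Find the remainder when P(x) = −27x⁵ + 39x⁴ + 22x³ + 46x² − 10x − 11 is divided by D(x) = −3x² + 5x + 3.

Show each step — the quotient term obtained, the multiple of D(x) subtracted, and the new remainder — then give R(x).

Step 1: lead(−27x⁵ + 39x⁴ + 22x³ + 46x² − 10x − 11) ÷ lead(D) = −27x⁵ ÷ −3x² = 9x³. Subtract (9x³)·D = −27x⁵ + 45x⁴ + 27x³. Remainder: −6x⁴ − 5x³ + 46x² − 10x − 11.
Step 2: lead(−6x⁴ − 5x³ + 46x² − 10x − 11) ÷ lead(D) = −6x⁴ ÷ −3x² = 2x². Subtract (2x²)·D = −6x⁴ + 10x³ + 6x². Remainder: −15x³ + 40x² − 10x − 11.
Step 3: lead(−15x³ + 40x² − 10x − 11) ÷ lead(D) = −15x³ ÷ −3x² = 5x. Subtract (5x)·D = −15x³ + 25x² + 15x. Remainder: 15x² − 25x − 11.
Step 4: lead(15x² − 25x − 11) ÷ lead(D) = 15x² ÷ −3x² = −5. Subtract (−5)·D = 15x² − 25x − 15. Remainder: 4.

R(x) = 4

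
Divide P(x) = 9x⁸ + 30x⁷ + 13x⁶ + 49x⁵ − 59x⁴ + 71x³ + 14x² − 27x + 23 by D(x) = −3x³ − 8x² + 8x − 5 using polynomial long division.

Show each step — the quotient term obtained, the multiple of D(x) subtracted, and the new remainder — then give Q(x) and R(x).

Q(x) = −3x⁵ − 2x⁴ − 7x³ + 2x² − x − 4; R(x) = 3

Step 1: lead(9x⁸ + 30x⁷ + 13x⁶ + 49x⁵ − 59x⁴ + 71x³ + 14x² − 27x + 23) ÷ lead(D) = 9x⁸ ÷ −3x³ = −3x⁵. Subtract (−3x⁵)·D = 9x⁸ + 24x⁷ − 24x⁶ + 15x⁵. Remainder: 6x⁷ + 37x⁶ + 34x⁵ − 59x⁴ + 71x³ + 14x² − 27x + 23.
Step 2: lead(6x⁷ + 37x⁶ + 34x⁵ − 59x⁴ + 71x³ + 14x² − 27x + 23) ÷ lead(D) = 6x⁷ ÷ −3x³ = −2x⁴. Subtract (−2x⁴)·D = 6x⁷ + 16x⁶ − 16x⁵ + 10x⁴. Remainder: 21x⁶ + 50x⁵ − 69x⁴ + 71x³ + 14x² − 27x + 23.
Step 3: lead(21x⁶ + 50x⁵ − 69x⁴ + 71x³ + 14x² − 27x + 23) ÷ lead(D) = 21x⁶ ÷ −3x³ = −7x³. Subtract (−7x³)·D = 21x⁶ + 56x⁵ − 56x⁴ + 35x³. Remainder: −6x⁵ − 13x⁴ + 36x³ + 14x² − 27x + 23.
Step 4: lead(−6x⁵ − 13x⁴ + 36x³ + 14x² − 27x + 23) ÷ lead(D) = −6x⁵ ÷ −3x³ = 2x². Subtract (2x²)·D = −6x⁵ − 16x⁴ + 16x³ − 10x². Remainder: 3x⁴ + 20x³ + 24x² − 27x + 23.
Step 5: lead(3x⁴ + 20x³ + 24x² − 27x + 23) ÷ lead(D) = 3x⁴ ÷ −3x³ = −x. Subtract (−x)·D = 3x⁴ + 8x³ − 8x² + 5x. Remainder: 12x³ + 32x² − 32x + 23.
Step 6: lead(12x³ + 32x² − 32x + 23) ÷ lead(D) = 12x³ ÷ −3x³ = −4. Subtract (−4)·D = 12x³ + 32x² − 32x + 20. Remainder: 3.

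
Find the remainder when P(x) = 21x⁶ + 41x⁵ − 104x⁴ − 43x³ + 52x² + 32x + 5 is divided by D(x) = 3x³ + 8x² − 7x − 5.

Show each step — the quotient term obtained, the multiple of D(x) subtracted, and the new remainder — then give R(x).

R(x) = 0

Step 1: lead(21x⁶ + 41x⁵ − 104x⁴ − 43x³ + 52x² + 32x + 5) ÷ lead(D) = 21x⁶ ÷ 3x³ = 7x³. Subtract (7x³)·D = 21x⁶ + 56x⁵ − 49x⁴ − 35x³. Remainder: −15x⁵ − 55x⁴ − 8x³ + 52x² + 32x + 5.
Step 2: lead(−15x⁵ − 55x⁴ − 8x³ + 52x² + 32x + 5) ÷ lead(D) = −15x⁵ ÷ 3x³ = −5x². Subtract (−5x²)·D = −15x⁵ − 40x⁴ + 35x³ + 25x². Remainder: −15x⁴ − 43x³ + 27x² + 32x + 5.
Step 3: lead(−15x⁴ − 43x³ + 27x² + 32x + 5) ÷ lead(D) = −15x⁴ ÷ 3x³ = −5x. Subtract (−5x)·D = −15x⁴ − 40x³ + 35x² + 25x. Remainder: −3x³ − 8x² + 7x + 5.
Step 4: lead(−3x³ − 8x² + 7x + 5) ÷ lead(D) = −3x³ ÷ 3x³ = −1. Subtract (−1)·D = −3x³ − 8x² + 7x + 5. Remainder: 0.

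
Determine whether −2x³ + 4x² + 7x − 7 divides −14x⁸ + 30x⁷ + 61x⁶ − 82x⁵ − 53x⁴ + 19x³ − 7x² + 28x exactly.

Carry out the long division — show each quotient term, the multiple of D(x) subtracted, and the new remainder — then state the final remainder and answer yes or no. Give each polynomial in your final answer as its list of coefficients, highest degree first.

Step 1: lead(−14x⁸ + 30x⁷ + 61x⁶ − 82x⁵ − 53x⁴ + 19x³ − 7x² + 28x) ÷ lead(D) = −14x⁸ ÷ −2x³ = 7x⁵. Subtract (7x⁵)·D = −14x⁸ + 28x⁷ + 49x⁶ − 49x⁵. Remainder: 2x⁷ + 12x⁶ − 33x⁵ − 53x⁴ + 19x³ − 7x² + 28x.
Step 2: lead(2x⁷ + 12x⁶ − 33x⁵ − 53x⁴ + 19x³ − 7x² + 28x) ÷ lead(D) = 2x⁷ ÷ −2x³ = −x⁴. Subtract (−x⁴)·D = 2x⁷ − 4x⁶ − 7x⁵ + 7x⁴. Remainder: 16x⁶ − 26x⁵ − 60x⁴ + 19x³ − 7x² + 28x.
Step 3: lead(16x⁶ − 26x⁵ − 60x⁴ + 19x³ − 7x² + 28x) ÷ lead(D) = 16x⁶ ÷ −2x³ = −8x³. Subtract (−8x³)·D = 16x⁶ − 32x⁵ − 56x⁴ + 56x³. Remainder: 6x⁵ − 4x⁴ − 37x³ − 7x² + 28x.
Step 4: lead(6x⁵ − 4x⁴ − 37x³ − 7x² + 28x) ÷ lead(D) = 6x⁵ ÷ −2x³ = −3x². Subtract (−3x²)·D = 6x⁵ − 12x⁴ − 21x³ + 21x². Remainder: 8x⁴ − 16x³ − 28x² + 28x.
Step 5: lead(8x⁴ − 16x³ − 28x² + 28x) ÷ lead(D) = 8x⁴ ÷ −2x³ = −4x. Subtract (−4x)·D = 8x⁴ − 16x³ − 28x² + 28x. Remainder: 0.

R = [0], so D(x) is a factor of P(x). yes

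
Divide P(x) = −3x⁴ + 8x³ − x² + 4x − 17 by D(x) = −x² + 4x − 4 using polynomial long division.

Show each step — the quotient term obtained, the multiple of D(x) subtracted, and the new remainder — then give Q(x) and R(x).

Q(x) = 3x² + 4x + 5; R(x) = 3

Step 1: lead(−3x⁴ + 8x³ − x² + 4x − 17) ÷ lead(D) = −3x⁴ ÷ −x² = 3x². Subtract (3x²)·D = −3x⁴ + 12x³ − 12x². Remainder: −4x³ + 11x² + 4x − 17.
Step 2: lead(−4x³ + 11x² + 4x − 17) ÷ lead(D) = −4x³ ÷ −x² = 4x. Subtract (4x)·D = −4x³ + 16x² − 16x. Remainder: −5x² + 20x − 17.
Step 3: lead(−5x² + 20x − 17) ÷ lead(D) = −5x² ÷ −x² = 5. Subtract (5)·D = −5x² + 20x − 20. Remainder: 3.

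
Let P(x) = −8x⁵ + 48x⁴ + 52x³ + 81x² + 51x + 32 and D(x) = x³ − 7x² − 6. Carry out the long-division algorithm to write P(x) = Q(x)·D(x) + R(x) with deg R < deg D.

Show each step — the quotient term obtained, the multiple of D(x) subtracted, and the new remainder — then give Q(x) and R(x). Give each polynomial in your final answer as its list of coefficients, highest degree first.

Step 1: lead(−8x⁵ + 48x⁴ + 52x³ + 81x² + 51x + 32) ÷ lead(D) = −8x⁵ ÷ x³ = −8x². Subtract (−8x²)·D = −8x⁵ + 56x⁴ + 48x². Remainder: −8x⁴ + 52x³ + 33x² + 51x + 32.
Step 2: lead(−8x⁴ + 52x³ + 33x² + 51x + 32) ÷ lead(D) = −8x⁴ ÷ x³ = −8x. Subtract (−8x)·D = −8x⁴ + 56x³ + 48x. Remainder: −4x³ + 33x² + 3x + 32.
Step 3: lead(−4x³ + 33x² + 3x + 32) ÷ lead(D) = −4x³ ÷ x³ = −4. Subtract (−4)·D = −4x³ + 28x² + 24. Remainder: 5x² + 3x + 8.

Q = [-8, -8, -4]; R = [5, 3, 8]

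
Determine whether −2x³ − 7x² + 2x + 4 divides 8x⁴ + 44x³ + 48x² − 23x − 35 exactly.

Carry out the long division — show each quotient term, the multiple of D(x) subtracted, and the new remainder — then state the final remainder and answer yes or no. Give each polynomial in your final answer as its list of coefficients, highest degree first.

Step 1: lead(8x⁴ + 44x³ + 48x² − 23x − 35) ÷ lead(D) = 8x⁴ ÷ −2x³ = −4x. Subtract (−4x)·D = 8x⁴ + 28x³ − 8x² − 16x. Remainder: 16x³ + 56x² − 7x − 35.
Step 2: lead(16x³ + 56x² − 7x − 35) ÷ lead(D) = 16x³ ÷ −2x³ = −8. Subtract (−8)·D = 16x³ + 56x² − 16x − 32. Remainder: 9x − 3.

R = [9, -3], so D(x) is not a factor of P(x). no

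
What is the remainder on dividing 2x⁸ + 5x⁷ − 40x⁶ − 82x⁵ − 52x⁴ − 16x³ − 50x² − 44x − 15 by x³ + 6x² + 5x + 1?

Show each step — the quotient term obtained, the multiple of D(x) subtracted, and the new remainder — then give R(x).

R(x) = −6

Step 1: lead(2x⁸ + 5x⁷ − 40x⁶ − 82x⁵ − 52x⁴ − 16x³ − 50x² − 44x − 15) ÷ lead(D) = 2x⁸ ÷ x³ = 2x⁵. Subtract (2x⁵)·D = 2x⁸ + 12x⁷ + 10x⁶ + 2x⁵. Remainder: −7x⁷ − 50x⁶ − 84x⁵ − 52x⁴ − 16x³ − 50x² − 44x − 15.
Step 2: lead(−7x⁷ − 50x⁶ − 84x⁵ − 52x⁴ − 16x³ − 50x² − 44x − 15) ÷ lead(D) = −7x⁷ ÷ x³ = −7x⁴. Subtract (−7x⁴)·D = −7x⁷ − 42x⁶ − 35x⁵ − 7x⁴. Remainder: −8x⁶ − 49x⁵ − 45x⁴ − 16x³ − 50x² − 44x − 15.
Step 3: lead(−8x⁶ − 49x⁵ − 45x⁴ − 16x³ − 50x² − 44x − 15) ÷ lead(D) = −8x⁶ ÷ x³ = −8x³. Subtract (−8x³)·D = −8x⁶ − 48x⁵ − 40x⁴ − 8x³. Remainder: −x⁵ − 5x⁴ − 8x³ − 50x² − 44x − 15.
Step 4: lead(−x⁵ − 5x⁴ − 8x³ − 50x² − 44x − 15) ÷ lead(D) = −x⁵ ÷ x³ = −x². Subtract (−x²)·D = −x⁵ − 6x⁴ − 5x³ − x². Remainder: x⁴ − 3x³ − 49x² − 44x − 15.
Step 5: lead(x⁴ − 3x³ − 49x² − 44x − 15) ÷ lead(D) = x⁴ ÷ x³ = x. Subtract (x)·D = x⁴ + 6x³ + 5x² + x. Remainder: −9x³ − 54x² − 45x − 15.
Step 6: lead(−9x³ − 54x² − 45x − 15) ÷ lead(D) = −9x³ ÷ x³ = −9. Subtract (−9)·D = −9x³ − 54x² − 45x − 9. Remainder: −6.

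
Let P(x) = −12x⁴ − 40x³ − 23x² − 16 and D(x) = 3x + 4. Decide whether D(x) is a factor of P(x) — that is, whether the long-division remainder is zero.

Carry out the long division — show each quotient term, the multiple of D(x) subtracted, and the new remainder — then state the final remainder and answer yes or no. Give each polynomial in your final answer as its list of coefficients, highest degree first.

Step 1: lead(−12x⁴ − 40x³ − 23x² − 16) ÷ lead(D) = −12x⁴ ÷ 3x = −4x³. Subtract (−4x³)·D = −12x⁴ − 16x³. Remainder: −24x³ − 23x² − 16.
Step 2: lead(−24x³ − 23x² − 16) ÷ lead(D) = −24x³ ÷ 3x = −8x². Subtract (−8x²)·D = −24x³ − 32x². Remainder: 9x² − 16.
Step 3: lead(9x² − 16) ÷ lead(D) = 9x² ÷ 3x = 3x. Subtract (3x)·D = 9x² + 12x. Remainder: −12x − 16.
Step 4: lead(−12x − 16) ÷ lead(D) = −12x ÷ 3x = −4. Subtract (−4)·D = −12x − 16. Remainder: 0.

R = [0], so D(x) is a factor of P(x). yes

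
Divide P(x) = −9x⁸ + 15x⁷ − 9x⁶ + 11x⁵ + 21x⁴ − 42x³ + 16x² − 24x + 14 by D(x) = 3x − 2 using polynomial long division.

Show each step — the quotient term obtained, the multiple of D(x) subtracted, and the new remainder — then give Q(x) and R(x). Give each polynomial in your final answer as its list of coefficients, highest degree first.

Step 1: lead(−9x⁸ + 15x⁷ − 9x⁶ + 11x⁵ + 21x⁴ − 42x³ + 16x² − 24x + 14) ÷ lead(D) = −9x⁸ ÷ 3x = −3x⁷. Subtract (−3x⁷)·D = −9x⁸ + 6x⁷. Remainder: 9x⁷ − 9x⁶ + 11x⁵ + 21x⁴ − 42x³ + 16x² − 24x + 14.
Step 2: lead(9x⁷ − 9x⁶ + 11x⁵ + 21x⁴ − 42x³ + 16x² − 24x + 14) ÷ lead(D) = 9x⁷ ÷ 3x = 3x⁶. Subtract (3x⁶)·D = 9x⁷ − 6x⁶. Remainder: −3x⁶ + 11x⁵ + 21x⁴ − 42x³ + 16x² − 24x + 14.
Step 3: lead(−3x⁶ + 11x⁵ + 21x⁴ − 42x³ + 16x² − 24x + 14) ÷ lead(D) = −3x⁶ ÷ 3x = −x⁵. Subtract (−x⁵)·D = −3x⁶ + 2x⁵. Remainder: 9x⁵ + 21x⁴ − 42x³ + 16x² − 24x + 14.
Step 4: lead(9x⁵ + 21x⁴ − 42x³ + 16x² − 24x + 14) ÷ lead(D) = 9x⁵ ÷ 3x = 3x⁴. Subtract (3x⁴)·D = 9x⁵ − 6x⁴. Remainder: 27x⁴ − 42x³ + 16x² − 24x + 14.
Step 5: lead(27x⁴ − 42x³ + 16x² − 24x + 14) ÷ lead(D) = 27x⁴ ÷ 3x = 9x³. Subtract (9x³)·D = 27x⁴ − 18x³. Remainder: −24x³ + 16x² − 24x + 14.
Step 6: lead(−24x³ + 16x² − 24x + 14) ÷ lead(D) = −24x³ ÷ 3x = −8x². Subtract (−8x²)·D = −24x³ + 16x². Remainder: −24x + 14.
Step 7: lead(−24x + 14) ÷ lead(D) = −24x ÷ 3x = −8. Subtract (−8)·D = −24x + 16. Remainder: −2.

Q = [-3, 3, -1, 3, 9, -8, 0, -8]; R = [-2]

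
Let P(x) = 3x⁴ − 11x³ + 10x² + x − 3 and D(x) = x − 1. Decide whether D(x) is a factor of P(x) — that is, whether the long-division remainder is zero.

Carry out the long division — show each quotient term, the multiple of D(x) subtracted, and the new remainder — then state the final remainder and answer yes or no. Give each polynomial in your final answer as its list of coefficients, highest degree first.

Step 1: lead(3x⁴ − 11x³ + 10x² + x − 3) ÷ lead(D) = 3x⁴ ÷ x = 3x³. Subtract (3x³)·D = 3x⁴ − 3x³. Remainder: −8x³ + 10x² + x − 3.
Step 2: lead(−8x³ + 10x² + x − 3) ÷ lead(D) = −8x³ ÷ x = −8x². Subtract (−8x²)·D = −8x³ + 8x². Remainder: 2x² + x − 3.
Step 3: lead(2x² + x − 3) ÷ lead(D) = 2x² ÷ x = 2x. Subtract (2x)·D = 2x² − 2x. Remainder: 3x − 3.
Step 4: lead(3x − 3) ÷ lead(D) = 3x ÷ x = 3. Subtract (3)·D = 3x − 3. Remainder: 0.

R = [0], so D(x) is a factor of P(x). yes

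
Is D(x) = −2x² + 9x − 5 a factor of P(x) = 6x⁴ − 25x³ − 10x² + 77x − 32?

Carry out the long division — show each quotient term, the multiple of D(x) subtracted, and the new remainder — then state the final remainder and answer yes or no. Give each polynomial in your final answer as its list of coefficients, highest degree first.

R = [8], so D(x) is not a factor of P(x). no

Step 1: lead(6x⁴ − 25x³ − 10x² + 77x − 32) ÷ lead(D) = 6x⁴ ÷ −2x² = −3x². Subtract (−3x²)·D = 6x⁴ − 27x³ + 15x². Remainder: 2x³ − 25x² + 77x − 32.
Step 2: lead(2x³ − 25x² + 77x − 32) ÷ lead(D) = 2x³ ÷ −2x² = −x. Subtract (−x)·D = 2x³ − 9x² + 5x. Remainder: −16x² + 72x − 32.
Step 3: lead(−16x² + 72x − 32) ÷ lead(D) = −16x² ÷ −2x² = 8. Subtract (8)·D = −16x² + 72x − 40. Remainder: 8.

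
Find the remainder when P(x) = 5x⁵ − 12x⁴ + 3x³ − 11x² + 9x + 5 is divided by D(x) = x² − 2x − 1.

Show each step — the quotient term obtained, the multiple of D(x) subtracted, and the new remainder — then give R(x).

Step 1: lead(5x⁵ − 12x⁴ + 3x³ − 11x² + 9x + 5) ÷ lead(D) = 5x⁵ ÷ x² = 5x³. Subtract (5x³)·D = 5x⁵ − 10x⁴ − 5x³. Remainder: −2x⁴ + 8x³ − 11x² + 9x + 5.
Step 2: lead(−2x⁴ + 8x³ − 11x² + 9x + 5) ÷ lead(D) = −2x⁴ ÷ x² = −2x². Subtract (−2x²)·D = −2x⁴ + 4x³ + 2x². Remainder: 4x³ − 13x² + 9x + 5.
Step 3: lead(4x³ − 13x² + 9x + 5) ÷ lead(D) = 4x³ ÷ x² = 4x. Subtract (4x)·D = 4x³ − 8x² − 4x. Remainder: −5x² + 13x + 5.
Step 4: lead(−5x² + 13x + 5) ÷ lead(D) = −5x² ÷ x² = −5. Subtract (−5)·D = −5x² + 10x + 5. Remainder: 3x.

R(x) = 3x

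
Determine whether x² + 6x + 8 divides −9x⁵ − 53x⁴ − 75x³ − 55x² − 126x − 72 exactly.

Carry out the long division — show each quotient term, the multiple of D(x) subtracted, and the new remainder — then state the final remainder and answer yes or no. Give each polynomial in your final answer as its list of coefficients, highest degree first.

Step 1: lead(−9x⁵ − 53x⁴ − 75x³ − 55x² − 126x − 72) ÷ lead(D) = −9x⁵ ÷ x² = −9x³. Subtract (−9x³)·D = −9x⁵ − 54x⁴ − 72x³. Remainder: x⁴ − 3x³ − 55x² − 126x − 72.
Step 2: lead(x⁴ − 3x³ − 55x² − 126x − 72) ÷ lead(D) = x⁴ ÷ x² = x². Subtract (x²)·D = x⁴ + 6x³ + 8x². Remainder: −9x³ − 63x² − 126x − 72.
Step 3: lead(−9x³ − 63x² − 126x − 72) ÷ lead(D) = −9x³ ÷ x² = −9x. Subtract (−9x)·D = −9x³ − 54x² − 72x. Remainder: −9x² − 54x − 72.
Step 4: lead(−9x² − 54x − 72) ÷ lead(D) = −9x² ÷ x² = −9. Subtract (−9)·D = −9x² − 54x − 72. Remainder: 0.

R = [0], so D(x) is a factor of P(x). yes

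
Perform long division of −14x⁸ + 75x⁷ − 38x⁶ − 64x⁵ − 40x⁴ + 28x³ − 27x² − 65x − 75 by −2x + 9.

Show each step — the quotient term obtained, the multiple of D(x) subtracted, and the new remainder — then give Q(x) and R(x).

Step 1: lead(−14x⁸ + 75x⁷ − 38x⁶ − 64x⁵ − 40x⁴ + 28x³ − 27x² − 65x − 75) ÷ lead(D) = −14x⁸ ÷ −2x = 7x⁷. Subtract (7x⁷)·D = −14x⁸ + 63x⁷. Remainder: 12x⁷ − 38x⁶ − 64x⁵ − 40x⁴ + 28x³ − 27x² − 65x − 75.
Step 2: lead(12x⁷ − 38x⁶ − 64x⁵ − 40x⁴ + 28x³ − 27x² − 65x − 75) ÷ lead(D) = 12x⁷ ÷ −2x = −6x⁶. Subtract (−6x⁶)·D = 12x⁷ − 54x⁶. Remainder: 16x⁶ − 64x⁵ − 40x⁴ + 28x³ − 27x² − 65x − 75.
Step 3: lead(16x⁶ − 64x⁵ − 40x⁴ + 28x³ − 27x² − 65x − 75) ÷ lead(D) = 16x⁶ ÷ −2x = −8x⁵. Subtract (−8x⁵)·D = 16x⁶ − 72x⁵. Remainder: 8x⁵ − 40x⁴ + 28x³ − 27x² − 65x − 75.
Step 4: lead(8x⁵ − 40x⁴ + 28x³ − 27x² − 65x − 75) ÷ lead(D) = 8x⁵ ÷ −2x = −4x⁴. Subtract (−4x⁴)·D = 8x⁵ − 36x⁴. Remainder: −4x⁴ + 28x³ − 27x² − 65x − 75.
Step 5: lead(−4x⁴ + 28x³ − 27x² − 65x − 75) ÷ lead(D) = −4x⁴ ÷ −2x = 2x³. Subtract (2x³)·D = −4x⁴ + 18x³. Remainder: 10x³ − 27x² − 65x − 75.
Step 6: lead(10x³ − 27x² − 65x − 75) ÷ lead(D) = 10x³ ÷ −2x = −5x². Subtract (−5x²)·D = 10x³ − 45x². Remainder: 18x² − 65x − 75.
Step 7: lead(18x² − 65x − 75) ÷ lead(D) = 18x² ÷ −2x = −9x. Subtract (−9x)·D = 18x² − 81x. Remainder: 16x − 75.
Step 8: lead(16x − 75) ÷ lead(D) = 16x ÷ −2x = −8. Subtract (−8)·D = 16x − 72. Remainder: −3.

Q(x) = 7x⁷ − 6x⁶ − 8x⁵ − 4x⁴ + 2x³ − 5x² − 9x − 8; R(x) = −3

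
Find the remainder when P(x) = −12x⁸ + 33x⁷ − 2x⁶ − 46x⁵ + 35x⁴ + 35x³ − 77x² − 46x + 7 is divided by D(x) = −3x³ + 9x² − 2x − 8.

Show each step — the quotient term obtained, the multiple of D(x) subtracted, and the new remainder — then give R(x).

Step 1: lead(−12x⁸ + 33x⁷ − 2x⁶ − 46x⁵ + 35x⁴ + 35x³ − 77x² − 46x + 7) ÷ lead(D) = −12x⁸ ÷ −3x³ = 4x⁵. Subtract (4x⁵)·D = −12x⁸ + 36x⁷ − 8x⁶ − 32x⁵. Remainder: −3x⁷ + 6x⁶ − 14x⁵ + 35x⁴ + 35x³ − 77x² − 46x + 7.
Step 2: lead(−3x⁷ + 6x⁶ − 14x⁵ + 35x⁴ + 35x³ − 77x² − 46x + 7) ÷ lead(D) = −3x⁷ ÷ −3x³ = x⁴. Subtract (x⁴)·D = −3x⁷ + 9x⁶ − 2x⁵ − 8x⁴. Remainder: −3x⁶ − 12x⁵ + 43x⁴ + 35x³ − 77x² − 46x + 7.
Step 3: lead(−3x⁶ − 12x⁵ + 43x⁴ + 35x³ − 77x² − 46x + 7) ÷ lead(D) = −3x⁶ ÷ −3x³ = x³. Subtract (x³)·D = −3x⁶ + 9x⁵ − 2x⁴ − 8x³. Remainder: −21x⁵ + 45x⁴ + 43x³ − 77x² − 46x + 7.
Step 4: lead(−21x⁵ + 45x⁴ + 43x³ − 77x² − 46x + 7) ÷ lead(D) = −21x⁵ ÷ −3x³ = 7x². Subtract (7x²)·D = −21x⁵ + 63x⁴ − 14x³ − 56x². Remainder: −18x⁴ + 57x³ − 21x² − 46x + 7.
Step 5: lead(−18x⁴ + 57x³ − 21x² − 46x + 7) ÷ lead(D) = −18x⁴ ÷ −3x³ = 6x. Subtract (6x)·D = −18x⁴ + 54x³ − 12x² − 48x. Remainder: 3x³ − 9x² + 2x + 7.
Step 6: lead(3x³ − 9x² + 2x + 7) ÷ lead(D) = 3x³ ÷ −3x³ = −1. Subtract (−1)·D = 3x³ − 9x² + 2x + 8. Remainder: −1.

R(x) = −1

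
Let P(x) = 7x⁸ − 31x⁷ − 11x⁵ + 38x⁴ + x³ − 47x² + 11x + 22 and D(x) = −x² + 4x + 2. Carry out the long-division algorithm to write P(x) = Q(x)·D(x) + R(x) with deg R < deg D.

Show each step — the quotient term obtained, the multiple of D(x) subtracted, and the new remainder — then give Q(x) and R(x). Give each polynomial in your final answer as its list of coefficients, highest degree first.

Step 1: lead(7x⁸ − 31x⁷ − 11x⁵ + 38x⁴ + x³ − 47x² + 11x + 22) ÷ lead(D) = 7x⁸ ÷ −x² = −7x⁶. Subtract (−7x⁶)·D = 7x⁸ − 28x⁷ − 14x⁶. Remainder: −3x⁷ + 14x⁶ − 11x⁵ + 38x⁴ + x³ − 47x² + 11x + 22.
Step 2: lead(−3x⁷ + 14x⁶ − 11x⁵ + 38x⁴ + x³ − 47x² + 11x + 22) ÷ lead(D) = −3x⁷ ÷ −x² = 3x⁵. Subtract (3x⁵)·D = −3x⁷ + 12x⁶ + 6x⁵. Remainder: 2x⁶ − 17x⁵ + 38x⁴ + x³ − 47x² + 11x + 22.
Step 3: lead(2x⁶ − 17x⁵ + 38x⁴ + x³ − 47x² + 11x + 22) ÷ lead(D) = 2x⁶ ÷ −x² = −2x⁴. Subtract (−2x⁴)·D = 2x⁶ − 8x⁵ − 4x⁴. Remainder: −9x⁵ + 42x⁴ + x³ − 47x² + 11x + 22.
Step 4: lead(−9x⁵ + 42x⁴ + x³ − 47x² + 11x + 22) ÷ lead(D) = −9x⁵ ÷ −x² = 9x³. Subtract (9x³)·D = −9x⁵ + 36x⁴ + 18x³. Remainder: 6x⁴ − 17x³ − 47x² + 11x + 22.
Step 5: lead(6x⁴ − 17x³ − 47x² + 11x + 22) ÷ lead(D) = 6x⁴ ÷ −x² = −6x². Subtract (−6x²)·D = 6x⁴ − 24x³ − 12x². Remainder: 7x³ − 35x² + 11x + 22.
Step 6: lead(7x³ − 35x² + 11x + 22) ÷ lead(D) = 7x³ ÷ −x² = −7x. Subtract (−7x)·D = 7x³ − 28x² − 14x. Remainder: −7x² + 25x + 22.
Step 7: lead(−7x² + 25x + 22) ÷ lead(D) = −7x² ÷ −x² = 7. Subtract (7)·D = −7x² + 28x + 14. Remainder: −3x + 8.

Q = [-7, 3, -2, 9, -6, -7, 7]; R = [-3, 8]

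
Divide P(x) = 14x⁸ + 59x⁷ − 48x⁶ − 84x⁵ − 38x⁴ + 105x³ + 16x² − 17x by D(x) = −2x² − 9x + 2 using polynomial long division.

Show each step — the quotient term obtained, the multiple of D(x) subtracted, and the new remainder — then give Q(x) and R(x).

Q(x) = −7x⁶ + 2x⁵ + 8x⁴ + 8x³ − 9x² − 4x + 1; R(x) = −2

Step 1: lead(14x⁸ + 59x⁷ − 48x⁶ − 84x⁵ − 38x⁴ + 105x³ + 16x² − 17x) ÷ lead(D) = 14x⁸ ÷ −2x² = −7x⁶. Subtract (−7x⁶)·D = 14x⁸ + 63x⁷ − 14x⁶. Remainder: −4x⁷ − 34x⁶ − 84x⁵ − 38x⁴ + 105x³ + 16x² − 17x.
Step 2: lead(−4x⁷ − 34x⁶ − 84x⁵ − 38x⁴ + 105x³ + 16x² − 17x) ÷ lead(D) = −4x⁷ ÷ −2x² = 2x⁵. Subtract (2x⁵)·D = −4x⁷ − 18x⁶ + 4x⁵. Remainder: −16x⁶ − 88x⁵ − 38x⁴ + 105x³ + 16x² − 17x.
Step 3: lead(−16x⁶ − 88x⁵ − 38x⁴ + 105x³ + 16x² − 17x) ÷ lead(D) = −16x⁶ ÷ −2x² = 8x⁴. Subtract (8x⁴)·D = −16x⁶ − 72x⁵ + 16x⁴. Remainder: −16x⁵ − 54x⁴ + 105x³ + 16x² − 17x.
Step 4: lead(−16x⁵ − 54x⁴ + 105x³ + 16x² − 17x) ÷ lead(D) = −16x⁵ ÷ −2x² = 8x³. Subtract (8x³)·D = −16x⁵ − 72x⁴ + 16x³. Remainder: 18x⁴ + 89x³ + 16x² − 17x.
Step 5: lead(18x⁴ + 89x³ + 16x² − 17x) ÷ lead(D) = 18x⁴ ÷ −2x² = −9x². Subtract (−9x²)·D = 18x⁴ + 81x³ − 18x². Remainder: 8x³ + 34x² − 17x.
Step 6: lead(8x³ + 34x² − 17x) ÷ lead(D) = 8x³ ÷ −2x² = −4x. Subtract (−4x)·D = 8x³ + 36x² − 8x. Remainder: −2x² − 9x.
Step 7: lead(−2x² − 9x) ÷ lead(D) = −2x² ÷ −2x² = 1. Subtract (1)·D = −2x² − 9x + 2. Remainder: −2.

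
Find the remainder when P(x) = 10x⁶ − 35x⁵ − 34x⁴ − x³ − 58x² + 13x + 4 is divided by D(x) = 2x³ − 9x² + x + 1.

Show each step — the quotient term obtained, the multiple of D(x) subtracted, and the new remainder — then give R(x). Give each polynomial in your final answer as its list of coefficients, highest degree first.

Step 1: lead(10x⁶ − 35x⁵ − 34x⁴ − x³ − 58x² + 13x + 4) ÷ lead(D) = 10x⁶ ÷ 2x³ = 5x³. Subtract (5x³)·D = 10x⁶ − 45x⁵ + 5x⁴ + 5x³. Remainder: 10x⁵ − 39x⁴ − 6x³ − 58x² + 13x + 4.
Step 2: lead(10x⁵ − 39x⁴ − 6x³ − 58x² + 13x + 4) ÷ lead(D) = 10x⁵ ÷ 2x³ = 5x². Subtract (5x²)·D = 10x⁵ − 45x⁴ + 5x³ + 5x². Remainder: 6x⁴ − 11x³ − 63x² + 13x + 4.
Step 3: lead(6x⁴ − 11x³ − 63x² + 13x + 4) ÷ lead(D) = 6x⁴ ÷ 2x³ = 3x. Subtract (3x)·D = 6x⁴ − 27x³ + 3x² + 3x. Remainder: 16x³ − 66x² + 10x + 4.
Step 4: lead(16x³ − 66x² + 10x + 4) ÷ lead(D) = 16x³ ÷ 2x³ = 8. Subtract (8)·D = 16x³ − 72x² + 8x + 8. Remainder: 6x² + 2x − 4.

R = [6, 2, -4]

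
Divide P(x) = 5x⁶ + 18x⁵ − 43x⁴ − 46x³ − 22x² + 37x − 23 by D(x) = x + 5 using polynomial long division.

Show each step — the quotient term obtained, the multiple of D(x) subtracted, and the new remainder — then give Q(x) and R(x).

Q(x) = 5x⁵ − 7x⁴ − 8x³ − 6x² + 8x − 3; R(x) = −8

Step 1: lead(5x⁶ + 18x⁵ − 43x⁴ − 46x³ − 22x² + 37x − 23) ÷ lead(D) = 5x⁶ ÷ x = 5x⁵. Subtract (5x⁵)·D = 5x⁶ + 25x⁵. Remainder: −7x⁵ − 43x⁴ − 46x³ − 22x² + 37x − 23.
Step 2: lead(−7x⁵ − 43x⁴ − 46x³ − 22x² + 37x − 23) ÷ lead(D) = −7x⁵ ÷ x = −7x⁴. Subtract (−7x⁴)·D = −7x⁵ − 35x⁴. Remainder: −8x⁴ − 46x³ − 22x² + 37x − 23.
Step 3: lead(−8x⁴ − 46x³ − 22x² + 37x − 23) ÷ lead(D) = −8x⁴ ÷ x = −8x³. Subtract (−8x³)·D = −8x⁴ − 40x³. Remainder: −6x³ − 22x² + 37x − 23.
Step 4: lead(−6x³ − 22x² + 37x − 23) ÷ lead(D) = −6x³ ÷ x = −6x². Subtract (−6x²)·D = −6x³ − 30x². Remainder: 8x² + 37x − 23.
Step 5: lead(8x² + 37x − 23) ÷ lead(D) = 8x² ÷ x = 8x. Subtract (8x)·D = 8x² + 40x. Remainder: −3x − 23.
Step 6: lead(−3x − 23) ÷ lead(D) = −3x ÷ x = −3. Subtract (−3)·D = −3x − 15. Remainder: −8.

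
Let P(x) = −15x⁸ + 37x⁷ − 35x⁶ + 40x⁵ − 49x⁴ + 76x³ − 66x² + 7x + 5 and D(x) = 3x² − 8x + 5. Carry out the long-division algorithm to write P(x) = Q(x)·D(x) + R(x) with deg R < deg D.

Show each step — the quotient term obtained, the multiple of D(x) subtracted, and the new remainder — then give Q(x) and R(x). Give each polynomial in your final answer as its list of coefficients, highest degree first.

Step 1: lead(−15x⁸ + 37x⁷ − 35x⁶ + 40x⁵ − 49x⁴ + 76x³ − 66x² + 7x + 5) ÷ lead(D) = −15x⁸ ÷ 3x² = −5x⁶. Subtract (−5x⁶)·D = −15x⁸ + 40x⁷ − 25x⁶. Remainder: −3x⁷ − 10x⁶ + 40x⁵ − 49x⁴ + 76x³ − 66x² + 7x + 5.
Step 2: lead(−3x⁷ − 10x⁶ + 40x⁵ − 49x⁴ + 76x³ − 66x² + 7x + 5) ÷ lead(D) = −3x⁷ ÷ 3x² = −x⁵. Subtract (−x⁵)·D = −3x⁷ + 8x⁶ − 5x⁵. Remainder: −18x⁶ + 45x⁵ − 49x⁴ + 76x³ − 66x² + 7x + 5.
Step 3: lead(−18x⁶ + 45x⁵ − 49x⁴ + 76x³ − 66x² + 7x + 5) ÷ lead(D) = −18x⁶ ÷ 3x² = −6x⁴. Subtract (−6x⁴)·D = −18x⁶ + 48x⁵ − 30x⁴. Remainder: −3x⁵ − 19x⁴ + 76x³ − 66x² + 7x + 5.
Step 4: lead(−3x⁵ − 19x⁴ + 76x³ − 66x² + 7x + 5) ÷ lead(D) = −3x⁵ ÷ 3x² = −x³. Subtract (−x³)·D = −3x⁵ + 8x⁴ − 5x³. Remainder: −27x⁴ + 81x³ − 66x² + 7x + 5.
Step 5: lead(−27x⁴ + 81x³ − 66x² + 7x + 5) ÷ lead(D) = −27x⁴ ÷ 3x² = −9x². Subtract (−9x²)·D = −27x⁴ + 72x³ − 45x². Remainder: 9x³ − 21x² + 7x + 5.
Step 6: lead(9x³ − 21x² + 7x + 5) ÷ lead(D) = 9x³ ÷ 3x² = 3x. Subtract (3x)·D = 9x³ − 24x² + 15x. Remainder: 3x² − 8x + 5.
Step 7: lead(3x² − 8x + 5) ÷ lead(D) = 3x² ÷ 3x² = 1. Subtract (1)·D = 3x² − 8x + 5. Remainder: 0.

Q = [-5, -1, -6, -1, -9, 3, 1]; R = [0]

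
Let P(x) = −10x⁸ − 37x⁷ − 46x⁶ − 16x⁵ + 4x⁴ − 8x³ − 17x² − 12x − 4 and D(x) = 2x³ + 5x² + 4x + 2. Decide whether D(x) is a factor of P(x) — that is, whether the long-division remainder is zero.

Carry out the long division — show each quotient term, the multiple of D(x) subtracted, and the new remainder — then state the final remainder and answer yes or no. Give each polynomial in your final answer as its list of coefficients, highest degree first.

R = [-6, -4, -6], so D(x) is not a factor of P(x). no

Step 1: lead(−10x⁸ − 37x⁷ − 46x⁶ − 16x⁵ + 4x⁴ − 8x³ − 17x² − 12x − 4) ÷ lead(D) = −10x⁸ ÷ 2x³ = −5x⁵. Subtract (−5x⁵)·D = −10x⁸ − 25x⁷ − 20x⁶ − 10x⁵. Remainder: −12x⁷ − 26x⁶ − 6x⁵ + 4x⁴ − 8x³ − 17x² − 12x − 4.
Step 2: lead(−12x⁷ − 26x⁶ − 6x⁵ + 4x⁴ − 8x³ − 17x² − 12x − 4) ÷ lead(D) = −12x⁷ ÷ 2x³ = −6x⁴. Subtract (−6x⁴)·D = −12x⁷ − 30x⁶ − 24x⁵ − 12x⁴. Remainder: 4x⁶ + 18x⁵ + 16x⁴ − 8x³ − 17x² − 12x − 4.
Step 3: lead(4x⁶ + 18x⁵ + 16x⁴ − 8x³ − 17x² − 12x − 4) ÷ lead(D) = 4x⁶ ÷ 2x³ = 2x³. Subtract (2x³)·D = 4x⁶ + 10x⁵ + 8x⁴ + 4x³. Remainder: 8x⁵ + 8x⁴ − 12x³ − 17x² − 12x − 4.
Step 4: lead(8x⁵ + 8x⁴ − 12x³ − 17x² − 12x − 4) ÷ lead(D) = 8x⁵ ÷ 2x³ = 4x². Subtract (4x²)·D = 8x⁵ + 20x⁴ + 16x³ + 8x². Remainder: −12x⁴ − 28x³ − 25x² − 12x − 4.
Step 5: lead(−12x⁴ − 28x³ − 25x² − 12x − 4) ÷ lead(D) = −12x⁴ ÷ 2x³ = −6x. Subtract (−6x)·D = −12x⁴ − 30x³ − 24x² − 12x. Remainder: 2x³ − x² − 4.
Step 6: lead(2x³ − x² − 4) ÷ lead(D) = 2x³ ÷ 2x³ = 1. Subtract (1)·D = 2x³ + 5x² + 4x + 2. Remainder: −6x² − 4x − 6.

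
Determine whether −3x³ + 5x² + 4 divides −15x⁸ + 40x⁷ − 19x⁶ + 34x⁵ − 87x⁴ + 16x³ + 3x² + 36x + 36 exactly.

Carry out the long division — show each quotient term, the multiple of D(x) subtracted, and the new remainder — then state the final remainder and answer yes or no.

Step 1: lead(−15x⁸ + 40x⁷ − 19x⁶ + 34x⁵ − 87x⁴ + 16x³ + 3x² + 36x + 36) ÷ lead(D) = −15x⁸ ÷ −3x³ = 5x⁵. Subtract (5x⁵)·D = −15x⁸ + 25x⁷ + 20x⁵. Remainder: 15x⁷ − 19x⁶ + 14x⁵ − 87x⁴ + 16x³ + 3x² + 36x + 36.
Step 2: lead(15x⁷ − 19x⁶ + 14x⁵ − 87x⁴ + 16x³ + 3x² + 36x + 36) ÷ lead(D) = 15x⁷ ÷ −3x³ = −5x⁴. Subtract (−5x⁴)·D = 15x⁷ − 25x⁶ − 20x⁴. Remainder: 6x⁶ + 14x⁵ − 67x⁴ + 16x³ + 3x² + 36x + 36.
Step 3: lead(6x⁶ + 14x⁵ − 67x⁴ + 16x³ + 3x² + 36x + 36) ÷ lead(D) = 6x⁶ ÷ −3x³ = −2x³. Subtract (−2x³)·D = 6x⁶ − 10x⁵ − 8x³. Remainder: 24x⁵ − 67x⁴ + 24x³ + 3x² + 36x + 36.
Step 4: lead(24x⁵ − 67x⁴ + 24x³ + 3x² + 36x + 36) ÷ lead(D) = 24x⁵ ÷ −3x³ = −8x². Subtract (−8x²)·D = 24x⁵ − 40x⁴ − 32x². Remainder: −27x⁴ + 24x³ + 35x² + 36x + 36.
Step 5: lead(−27x⁴ + 24x³ + 35x² + 36x + 36) ÷ lead(D) = −27x⁴ ÷ −3x³ = 9x. Subtract (9x)·D = −27x⁴ + 45x³ + 36x. Remainder: −21x³ + 35x² + 36.
Step 6: lead(−21x³ + 35x² + 36) ÷ lead(D) = −21x³ ÷ −3x³ = 7. Subtract (7)·D = −21x³ + 35x² + 28. Remainder: 8.

R(x) = 8, so D(x) is not a factor of P(x). no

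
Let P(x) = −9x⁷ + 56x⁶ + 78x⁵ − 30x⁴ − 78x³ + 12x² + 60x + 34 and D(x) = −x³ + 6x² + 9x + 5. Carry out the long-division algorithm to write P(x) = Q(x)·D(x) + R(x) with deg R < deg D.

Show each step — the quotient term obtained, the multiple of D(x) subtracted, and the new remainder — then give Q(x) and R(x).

Q(x) = 9x⁴ − 2x³ − 9x² + 3x + 5; R(x) = 9

Step 1: lead(−9x⁷ + 56x⁶ + 78x⁵ − 30x⁴ − 78x³ + 12x² + 60x + 34) ÷ lead(D) = −9x⁷ ÷ −x³ = 9x⁴. Subtract (9x⁴)·D = −9x⁷ + 54x⁶ + 81x⁵ + 45x⁴. Remainder: 2x⁶ − 3x⁵ − 75x⁴ − 78x³ + 12x² + 60x + 34.
Step 2: lead(2x⁶ − 3x⁵ − 75x⁴ − 78x³ + 12x² + 60x + 34) ÷ lead(D) = 2x⁶ ÷ −x³ = −2x³. Subtract (−2x³)·D = 2x⁶ − 12x⁵ − 18x⁴ − 10x³. Remainder: 9x⁵ − 57x⁴ − 68x³ + 12x² + 60x + 34.
Step 3: lead(9x⁵ − 57x⁴ − 68x³ + 12x² + 60x + 34) ÷ lead(D) = 9x⁵ ÷ −x³ = −9x². Subtract (−9x²)·D = 9x⁵ − 54x⁴ − 81x³ − 45x². Remainder: −3x⁴ + 13x³ + 57x² + 60x + 34.
Step 4: lead(−3x⁴ + 13x³ + 57x² + 60x + 34) ÷ lead(D) = −3x⁴ ÷ −x³ = 3x. Subtract (3x)·D = −3x⁴ + 18x³ + 27x² + 15x. Remainder: −5x³ + 30x² + 45x + 34.
Step 5: lead(−5x³ + 30x² + 45x + 34) ÷ lead(D) = −5x³ ÷ −x³ = 5. Subtract (5)·D = −5x³ + 30x² + 45x + 25. Remainder: 9.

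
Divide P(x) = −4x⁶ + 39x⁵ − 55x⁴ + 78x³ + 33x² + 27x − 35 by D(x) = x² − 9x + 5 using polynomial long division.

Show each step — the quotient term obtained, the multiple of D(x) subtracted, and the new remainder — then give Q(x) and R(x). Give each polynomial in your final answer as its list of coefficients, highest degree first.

Step 1: lead(−4x⁶ + 39x⁵ − 55x⁴ + 78x³ + 33x² + 27x − 35) ÷ lead(D) = −4x⁶ ÷ x² = −4x⁴. Subtract (−4x⁴)·D = −4x⁶ + 36x⁵ − 20x⁴. Remainder: 3x⁵ − 35x⁴ + 78x³ + 33x² + 27x − 35.
Step 2: lead(3x⁵ − 35x⁴ + 78x³ + 33x² + 27x − 35) ÷ lead(D) = 3x⁵ ÷ x² = 3x³. Subtract (3x³)·D = 3x⁵ − 27x⁴ + 15x³. Remainder: −8x⁴ + 63x³ + 33x² + 27x − 35.
Step 3: lead(−8x⁴ + 63x³ + 33x² + 27x − 35) ÷ lead(D) = −8x⁴ ÷ x² = −8x². Subtract (−8x²)·D = −8x⁴ + 72x³ − 40x². Remainder: −9x³ + 73x² + 27x − 35.
Step 4: lead(−9x³ + 73x² + 27x − 35) ÷ lead(D) = −9x³ ÷ x² = −9x. Subtract (−9x)·D = −9x³ + 81x² − 45x. Remainder: −8x² + 72x − 35.
Step 5: lead(−8x² + 72x − 35) ÷ lead(D) = −8x² ÷ x² = −8. Subtract (−8)·D = −8x² + 72x − 40. Remainder: 5.

Q = [-4, 3, -8, -9, -8]; R = [5]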